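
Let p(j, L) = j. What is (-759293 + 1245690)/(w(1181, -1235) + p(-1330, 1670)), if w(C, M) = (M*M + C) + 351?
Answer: 486397/1525427 ≈ 0.31886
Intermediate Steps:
w(C, M) = 351 + C + M² (w(C, M) = (M² + C) + 351 = (C + M²) + 351 = 351 + C + M²)
(-759293 + 1245690)/(w(1181, -1235) + p(-1330, 1670)) = (-759293 + 1245690)/((351 + 1181 + (-1235)²) - 1330) = 486397/((351 + 1181 + 1525225) - 1330) = 486397/(1526757 - 1330) = 486397/1525427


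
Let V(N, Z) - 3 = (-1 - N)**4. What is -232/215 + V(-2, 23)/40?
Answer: -421/430 ≈ -0.97907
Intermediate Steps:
V(N, Z) = 3 + (-1 - N)**4
-232/215 + V(-2, 23)/40 = -232/215 + (3 + (1 - 2)**4)/40 = -232*1/215 + (3 + (-1)**4)*(1/40) = -232/215 + (3 + 1)*(1/40) = -232/215 + 4*(1/40) = -232/215 + 1/10 = -421/430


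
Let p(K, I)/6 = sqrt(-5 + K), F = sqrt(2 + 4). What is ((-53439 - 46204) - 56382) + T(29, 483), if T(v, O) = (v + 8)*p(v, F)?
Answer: -156025 + 444*sqrt(6) ≈ -1.5494e+5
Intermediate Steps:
F = sqrt(6) ≈ 2.4495
p(K, I) = 6*sqrt(-5 + K)
T(v, O) = 6*sqrt(-5 + v)*(8 + v) (T(v, O) = (v + 8)*(6*sqrt(-5 + v)) = (8 + v)*(6*sqrt(-5 + v)) = 6*sqrt(-5 + v)*(8 + v))
((-53439 - 46204) - 56382) + T(29, 483) = ((-53439 - 46204) - 56382) + 6*sqrt(-5 + 29)*(8 + 29) = (-99643 - 56382) + 6*sqrt(24)*37 = -156025 + 6*(2*sqrt(6))*37 = -156025 + 444*sqrt(6)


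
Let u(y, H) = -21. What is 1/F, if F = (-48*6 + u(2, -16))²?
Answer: 1/95481 ≈ 1.0473e-5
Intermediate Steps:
F = 95481 (F = (-48*6 - 21)² = (-288 - 21)² = (-309)² = 95481)
1/F = 1/95481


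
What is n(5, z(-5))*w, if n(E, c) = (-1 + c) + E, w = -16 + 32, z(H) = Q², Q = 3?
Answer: 208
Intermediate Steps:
z(H) = 9 (z(H) = 3² = 9)
w = 16
n(E, c) = -1 + E + c
n(5, z(-5))*w = (-1 + 5 + 9)*16 = 13*16 = 208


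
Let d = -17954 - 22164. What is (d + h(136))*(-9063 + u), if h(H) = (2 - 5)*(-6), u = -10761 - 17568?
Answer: 1499419200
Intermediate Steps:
u = -28329
h(H) = 18 (h(H) = -3*(-6) = 18)
d = -40118
(d + h(136))*(-9063 + u) = (-40118 + 18)*(-9063 - 28329) = -40100*(-37392) = 1499419200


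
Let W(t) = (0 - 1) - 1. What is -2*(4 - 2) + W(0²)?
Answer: -6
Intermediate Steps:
W(t) = -2 (W(t) = -1 - 1 = -2)
-2*(4 - 2) + W(0²) = -2*(4 - 2) - 2 = -2*2 - 2 = -4 - 2 = -6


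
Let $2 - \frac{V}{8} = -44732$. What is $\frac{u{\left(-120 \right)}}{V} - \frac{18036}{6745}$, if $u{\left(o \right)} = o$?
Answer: $- \frac{806923599}{301730830} \approx -2.6743$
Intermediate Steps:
$V = 357872$ ($V = 16 - -357856 = 16 + 357856 = 357872$)
$\frac{u{\left(-120 \right)}}{V} - \frac{18036}{6745} = - \frac{120}{357872} - \frac{18036}{6745} = \left(-120\right) \frac{1}{357872} - \frac{18036}{6745} = - \frac{15}{44734} - \frac{18036}{6745} = - \frac{806923599}{301730830}$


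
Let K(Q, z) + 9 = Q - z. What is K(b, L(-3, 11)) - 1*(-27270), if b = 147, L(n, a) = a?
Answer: 27397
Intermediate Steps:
K(Q, z) = -9 + Q - z (K(Q, z) = -9 + (Q - z) = -9 + Q - z)
K(b, L(-3, 11)) - 1*(-27270) = (-9 + 147 - 1*11) - 1*(-27270) = (-9 + 147 - 11) + 27270 = 127 + 27270 = 27397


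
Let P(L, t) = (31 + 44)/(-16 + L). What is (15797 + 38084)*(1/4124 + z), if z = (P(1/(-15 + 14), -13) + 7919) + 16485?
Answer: 92169180690469/70108 ≈ 1.3147e+9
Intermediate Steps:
P(L, t) = 75/(-16 + L)
z = 414793/17 (z = (75/(-16 + 1/(-15 + 14)) + 7919) + 16485 = (75/(-16 + 1/(-1)) + 7919) + 16485 = (75/(-16 - 1) + 7919) + 16485 = (75/(-17) + 7919) + 16485 = (75*(-1/17) + 7919) + 16485 = (-75/17 + 7919) + 16485 = 134548/17 + 16485 = 414793/17 ≈ 24400.)
(15797 + 38084)*(1/4124 + z) = (15797 + 38084)*(1/4124 + 414793/17) = 53881*(1/4124 + 414793/17) = 53881*(1710606349/70108) = 92169180690469/70108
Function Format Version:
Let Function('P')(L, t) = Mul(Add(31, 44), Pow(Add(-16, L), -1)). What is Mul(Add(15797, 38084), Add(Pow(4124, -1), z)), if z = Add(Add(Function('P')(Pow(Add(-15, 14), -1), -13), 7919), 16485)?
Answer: Rational(92169180690469, 70108) ≈ 1.3147e+9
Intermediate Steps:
Function('P')(L, t) = Mul(75, Pow(Add(-16, L), -1))
z = Rational(414793, 17) (z = Add(Add(Mul(75, Pow(Add(-16, Pow(Add(-15, 14), -1)), -1)), 7919), 16485) = Add(Add(Mul(75, Pow(Add(-16, Pow(-1, -1)), -1)), 7919), 16485) = Add(Add(Mul(75, Pow(Add(-16, -1), -1)), 7919), 16485) = Add(Add(Mul(75, Pow(-17, -1)), 7919), 16485) = Add(Add(Mul(75, Rational(-1, 17)), 7919), 16485) = Add(Add(Rational(-75, 17), 7919), 16485) = Add(Rational(134548, 17), 16485) = Rational(414793, 17) ≈ 24400.)
Mul(Add(15797, 38084), Add(Pow(4124, -1), z)) = Mul(Add(15797, 38084), Add(Pow(4124, -1), Rational(414793, 17))) = Mul(53881, Add(Rational(1, 4124), Rational(414793, 17))) = Mul(53881, Rational(1710606349, 70108)) = Rational(92169180690469, 70108)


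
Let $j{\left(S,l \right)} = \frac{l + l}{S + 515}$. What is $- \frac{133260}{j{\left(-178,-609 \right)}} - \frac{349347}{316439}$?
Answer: $\frac{2368402216589}{64237117} \approx 36870.0$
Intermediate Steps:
$j{\left(S,l \right)} = \frac{2 l}{515 + S}$
$- \frac{133260}{j{\left(-178,-609 \right)}} - \frac{349347}{316439} = - \frac{133260}{2 \left(-609\right) \frac{1}{515 - 178}} - \frac{349347}{316439} = - \frac{133260}{2 \left(-609\right) \frac{1}{337}} - \frac{349347}{316439} = - \frac{133260}{- \frac{1218}{337}} - \frac{349347}{316439} = \left(-133260\right) \left(- \frac{337}{1218}\right) - \frac{349347}{316439} = \frac{7484770}{203} - \frac{349347}{316439} = \frac{2368402216589}{64237117}$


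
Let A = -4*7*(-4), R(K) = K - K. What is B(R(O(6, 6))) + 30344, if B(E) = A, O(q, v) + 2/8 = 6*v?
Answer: 30456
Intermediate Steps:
O(q, v) = -1/4 + 6*v
R(K) = 0
A = 112 (A = -28*(-4) = 112)
B(E) = 112
B(R(O(6, 6))) + 30344 = 112 + 30344 = 30456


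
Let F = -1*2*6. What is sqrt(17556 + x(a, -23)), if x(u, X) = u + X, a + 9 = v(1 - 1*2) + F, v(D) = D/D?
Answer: sqrt(17513) ≈ 132.34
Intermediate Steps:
F = -12 (F = -2*6 = -12)
v(D) = 1
a = -20 (a = -9 + (1 - 12) = -9 - 11 = -20)
x(u, X) = X + u
sqrt(17556 + x(a, -23)) = sqrt(17556 + (-23 - 20)) = sqrt(17556 - 43) = sqrt(17513)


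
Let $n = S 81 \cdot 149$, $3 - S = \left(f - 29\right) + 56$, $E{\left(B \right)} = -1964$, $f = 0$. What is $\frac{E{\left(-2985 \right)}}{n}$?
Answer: $\frac{491}{72414} \approx 0.0067805$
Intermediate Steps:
$S = -24$ ($S = 3 - \left(\left(0 - 29\right) + 56\right) = 3 - \left(-29 + 56\right) = 3 - 27 = -24$)
$n = -289656$ ($n = \left(-24\right) 81 \cdot 149 = \left(-1944\right) 149 = -289656$)
$\frac{E{\left(-2985 \right)}}{n} = - \frac{1964}{-289656} = \left(-1964\right) \left(- \frac{1}{289656}\right) = \frac{491}{72414}$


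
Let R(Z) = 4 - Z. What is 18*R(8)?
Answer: -72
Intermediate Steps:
18*R(8) = 18*(4 - 1*8) = 18*(4 - 8) = 18*(-4) = -72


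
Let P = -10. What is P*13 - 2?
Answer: -132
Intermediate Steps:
P*13 - 2 = -10*13 - 2 = -130 - 2 = -132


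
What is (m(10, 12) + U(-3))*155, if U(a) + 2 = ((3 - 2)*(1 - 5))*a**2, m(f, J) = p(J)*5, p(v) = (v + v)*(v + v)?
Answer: 440510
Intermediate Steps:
p(v) = 4*v**2 (p(v) = (2*v)*(2*v) = 4*v**2)
m(f, J) = 20*J**2 (m(f, J) = (4*J**2)*5 = 20*J**2)
U(a) = -2 - 4*a**2 (U(a) = -2 + ((3 - 2)*(1 - 5))*a**2 = -2 + (1*(-4))*a**2 = -2 - 4*a**2)
(m(10, 12) + U(-3))*155 = (20*12**2 + (-2 - 4*(-3)**2))*155 = (20*144 + (-2 - 4*9))*155 = (2880 + (-2 - 36))*155 = (2880 - 38)*155 = 2842*155 = 440510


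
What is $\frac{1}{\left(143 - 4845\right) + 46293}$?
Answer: $\frac{1}{41591} \approx 2.4044 \cdot 10^{-5}$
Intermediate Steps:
$\frac{1}{\left(143 - 4845\right) + 46293} = \frac{1}{-4702 + 46293} = \frac{1}{41591}$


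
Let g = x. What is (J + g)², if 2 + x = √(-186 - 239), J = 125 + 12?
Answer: 17800 + 1350*I*√17 ≈ 17800.0 + 5566.2*I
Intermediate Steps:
J = 137
x = -2 + 5*I*√17 (x = -2 + √(-186 - 239) = -2 + √(-425) = -2 + 5*I*√17 ≈ -2.0 + 20.616*I)
g = -2 + 5*I*√17 ≈ -2.0 + 20.616*I
(J + g)² = (137 + (-2 + 5*I*√17))² = (135 + 5*I*√17)²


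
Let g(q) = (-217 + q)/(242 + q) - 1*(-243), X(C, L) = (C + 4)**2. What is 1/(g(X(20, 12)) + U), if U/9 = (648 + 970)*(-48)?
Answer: -818/571563235 ≈ -1.4312e-6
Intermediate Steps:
X(C, L) = (4 + C)**2
g(q) = 243 + (-217 + q)/(242 + q) (g(q) = (-217 + q)/(242 + q) + 243 = 243 + (-217 + q)/(242 + q))
U = -698976 (U = 9*((648 + 970)*(-48)) = 9*(1618*(-48)) = 9*(-77664) = -698976)
1/(g(X(20, 12)) + U) = 1/((58589 + 244*(4 + 20)**2)/(242 + (4 + 20)**2) - 698976) = 1/((58589 + 244*24**2)/(242 + 24**2) - 698976) = 1/((58589 + 244*576)/(242 + 576) - 698976) = 1/((58589 + 140544)/818 - 698976) = 1/((1/818)*199133 - 698976) = 1/(199133/818 - 698976) = 1/(-571563235/818) = -818/571563235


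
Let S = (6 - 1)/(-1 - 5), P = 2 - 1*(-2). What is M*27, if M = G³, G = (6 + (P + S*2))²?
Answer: 244140625/27 ≈ 9.0422e+6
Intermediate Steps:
P = 4 (P = 2 + 2 = 4)
S = -⅚ (S = 5/(-6) = 5*(-⅙) = -⅚ ≈ -0.83333)
G = 625/9 (G = (6 + (4 - ⅚*2))² = (6 + (4 - 5/3))² = (6 + 7/3)² = (25/3)² = 625/9 ≈ 69.444)
M = 244140625/729 (M = (625/9)³ = 244140625/729 ≈ 3.3490e+5)
M*27 = (244140625/729)*27 = 244140625/27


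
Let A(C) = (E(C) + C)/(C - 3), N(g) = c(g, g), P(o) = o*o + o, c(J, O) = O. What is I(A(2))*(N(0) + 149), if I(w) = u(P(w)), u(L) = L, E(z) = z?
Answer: 1788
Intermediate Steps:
P(o) = o + o**2 (P(o) = o**2 + o = o + o**2)
N(g) = g
A(C) = 2*C/(-3 + C) (A(C) = (C + C)/(C - 3) = (2*C)/(-3 + C) = 2*C/(-3 + C))
I(w) = w*(1 + w)
I(A(2))*(N(0) + 149) = ((2*2/(-3 + 2))*(1 + 2*2/(-3 + 2)))*(0 + 149) = ((2*2/(-1))*(1 + 2*2/(-1)))*149 = ((2*2*(-1))*(1 + 2*2*(-1)))*149 = -4*(1 - 4)*149 = -4*(-3)*149 = 12*149 = 1788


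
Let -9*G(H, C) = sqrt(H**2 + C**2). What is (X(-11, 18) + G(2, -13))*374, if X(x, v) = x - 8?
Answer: -7106 - 374*sqrt(173)/9 ≈ -7652.6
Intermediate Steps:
X(x, v) = -8 + x
G(H, C) = -sqrt(C**2 + H**2)/9 (G(H, C) = -sqrt(H**2 + C**2)/9 = -sqrt(C**2 + H**2)/9)
(X(-11, 18) + G(2, -13))*374 = ((-8 - 11) - sqrt((-13)**2 + 2**2)/9)*374 = (-19 - sqrt(169 + 4)/9)*374 = (-19 - sqrt(173)/9)*374 = -7106 - 374*sqrt(173)/9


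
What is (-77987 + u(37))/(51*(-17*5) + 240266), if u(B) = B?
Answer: -77950/235931 ≈ -0.33039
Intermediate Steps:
(-77987 + u(37))/(51*(-17*5) + 240266) = (-77987 + 37)/(51*(-17*5) + 240266) = -77950/(51*(-85) + 240266) = -77950/(-4335 + 240266) = -77950/235931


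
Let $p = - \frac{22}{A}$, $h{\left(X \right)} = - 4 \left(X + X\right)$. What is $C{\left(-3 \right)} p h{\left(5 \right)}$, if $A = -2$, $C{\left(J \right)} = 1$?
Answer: $-440$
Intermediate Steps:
$h{\left(X \right)} = - 8 X$ ($h{\left(X \right)} = - 4 \cdot 2 X = - 8 X$)
$p = 11$ ($p = - \frac{22}{-2} = \left(-22\right) \left(- \frac{1}{2}\right) = 11$)
$C{\left(-3 \right)} p h{\left(5 \right)} = 1 \cdot 11 \left(\left(-8\right) 5\right) = 11 \left(-40\right) = -440$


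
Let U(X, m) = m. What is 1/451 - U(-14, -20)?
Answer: 9021/451 ≈ 20.002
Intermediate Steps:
1/451 - U(-14, -20) = 1/451 - 1*(-20) = 1/451 + 20 = 9021/451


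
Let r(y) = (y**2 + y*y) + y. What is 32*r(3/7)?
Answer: 1248/49 ≈ 25.469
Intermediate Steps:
r(y) = y + 2*y**2 (r(y) = (y**2 + y**2) + y = 2*y**2 + y = y + 2*y**2)
32*r(3/7) = 32*((3/7)*(1 + 2*(3/7))) = 32*((3*(1/7))*(1 + 2*(3*(1/7)))) = 32*(3*(1 + 2*(3/7))/7) = 32*(3*(1 + 6/7)/7) = 32*((3/7)*(13/7)) = 32*(39/49) = 1248/49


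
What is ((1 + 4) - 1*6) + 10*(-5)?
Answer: -51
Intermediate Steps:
((1 + 4) - 1*6) + 10*(-5) = (5 - 6) - 50 = -1 - 50 = -51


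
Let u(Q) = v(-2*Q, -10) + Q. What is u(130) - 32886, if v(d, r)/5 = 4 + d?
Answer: -34036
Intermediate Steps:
v(d, r) = 20 + 5*d (v(d, r) = 5*(4 + d) = 20 + 5*d)
u(Q) = 20 - 9*Q (u(Q) = (20 + 5*(-2*Q)) + Q = (20 - 10*Q) + Q = 20 - 9*Q)
u(130) - 32886 = (20 - 9*130) - 32886 = (20 - 1170) - 32886 = -1150 - 32886 = -34036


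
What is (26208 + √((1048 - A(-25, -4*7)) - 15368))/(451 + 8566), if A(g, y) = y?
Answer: 26208/9017 + 6*I*√397/9017 ≈ 2.9065 + 0.013258*I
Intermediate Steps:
(26208 + √((1048 - A(-25, -4*7)) - 15368))/(451 + 8566) = (26208 + √((1048 - (-4)*7) - 15368))/(451 + 8566) = (26208 + √((1048 - 1*(-28)) - 15368))/9017 = (26208 + √((1048 + 28) - 15368))*(1/9017) = (26208 + √(1076 - 15368))*(1/9017) = (26208 + √(-14292))*(1/9017) = (26208 + 6*I*√397)*(1/9017) = 26208/9017 + 6*I*√397/9017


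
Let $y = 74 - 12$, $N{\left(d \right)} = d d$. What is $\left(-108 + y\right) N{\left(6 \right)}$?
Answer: $-1656$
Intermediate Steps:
$N{\left(d \right)} = d^{2}$
$y = 62$
$\left(-108 + y\right) N{\left(6 \right)} = \left(-108 + 62\right) 6^{2} = \left(-46\right) 36 = -1656$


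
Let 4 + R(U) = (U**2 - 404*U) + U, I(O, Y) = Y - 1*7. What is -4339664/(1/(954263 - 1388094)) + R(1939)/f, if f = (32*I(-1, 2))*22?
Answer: 331351815861069/176 ≈ 1.8827e+12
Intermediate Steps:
I(O, Y) = -7 + Y (I(O, Y) = Y - 7 = -7 + Y)
R(U) = -4 + U**2 - 403*U (R(U) = -4 + ((U**2 - 404*U) + U) = -4 + (U**2 - 403*U) = -4 + U**2 - 403*U)
f = -3520 (f = (32*(-7 + 2))*22 = (32*(-5))*22 = -160*22 = -3520)
-4339664/(1/(954263 - 1388094)) + R(1939)/f = -4339664/(1/(954263 - 1388094)) + (-4 + 1939**2 - 403*1939)/(-3520) = -4339664/(1/(-433831)) + (-4 + 3759721 - 781417)*(-1/3520) = -4339664/(-1/433831) + 2978300*(-1/3520) = -4339664*(-433831) - 148915/176 = 1882680772784 - 148915/176 = 331351815861069/176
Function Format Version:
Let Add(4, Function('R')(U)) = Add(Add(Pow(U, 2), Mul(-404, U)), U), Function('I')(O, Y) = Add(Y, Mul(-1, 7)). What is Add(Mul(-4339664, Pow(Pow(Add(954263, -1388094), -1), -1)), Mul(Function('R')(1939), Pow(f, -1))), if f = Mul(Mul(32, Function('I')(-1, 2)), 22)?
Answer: Rational(331351815861069, 176) ≈ 1.8827e+12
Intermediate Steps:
Function('I')(O, Y) = Add(-7, Y) (Function('I')(O, Y) = Add(Y, -7) = Add(-7, Y))
Function('R')(U) = Add(-4, Pow(U, 2), Mul(-403, U)) (Function('R')(U) = Add(-4, Add(Add(Pow(U, 2), Mul(-404, U)), U)) = Add(-4, Add(Pow(U, 2), Mul(-403, U))) = Add(-4, Pow(U, 2), Mul(-403, U)))
f = -3520 (f = Mul(Mul(32, Add(-7, 2)), 22) = Mul(Mul(32, -5), 22) = Mul(-160, 22) = -3520)
Add(Mul(-4339664, Pow(Pow(Add(954263, -1388094), -1), -1)), Mul(Function('R')(1939), Pow(f, -1))) = Add(Mul(-4339664, Pow(Pow(Add(954263, -1388094), -1), -1)), Mul(Add(-4, Pow(1939, 2), Mul(-403, 1939)), Pow(-3520, -1))) = Add(Mul(-4339664, Pow(Pow(-433831, -1), -1)), Mul(Add(-4, 3759721, -781417), Rational(-1, 3520))) = Add(Mul(-4339664, Pow(Rational(-1, 433831), -1)), Mul(2978300, Rational(-1, 3520))) = Add(Mul(-4339664, -433831), Rational(-148915, 176)) = Add(1882680772784, Rational(-148915, 176)) = Rational(331351815861069, 176)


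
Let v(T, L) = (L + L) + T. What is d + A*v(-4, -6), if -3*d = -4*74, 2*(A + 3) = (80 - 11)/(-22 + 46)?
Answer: 371/3 ≈ 123.67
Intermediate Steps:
v(T, L) = T + 2*L (v(T, L) = 2*L + T = T + 2*L)
A = -25/16 (A = -3 + ((80 - 11)/(-22 + 46))/2 = -3 + (69/24)/2 = -3 + (69*(1/24))/2 = -3 + (1/2)*(23/8) = -3 + 23/16 = -25/16 ≈ -1.5625)
d = 296/3 (d = -(-4)*74/3 = -1/3*(-296) = 296/3 ≈ 98.667)
d + A*v(-4, -6) = 296/3 - 25*(-4 + 2*(-6))/16 = 296/3 - 25*(-4 - 12)/16 = 296/3 - 25/16*(-16) = 296/3 + 25 = 371/3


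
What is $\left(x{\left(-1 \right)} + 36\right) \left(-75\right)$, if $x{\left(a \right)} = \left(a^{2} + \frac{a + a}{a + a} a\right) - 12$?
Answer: $-1800$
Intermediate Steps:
$x{\left(a \right)} = -12 + a + a^{2}$ ($x{\left(a \right)} = \left(a^{2} + \frac{2 a}{2 a} a\right) - 12 = \left(a^{2} + 2 a \frac{1}{2 a} a\right) - 12 = \left(a^{2} + 1 a\right) - 12 = \left(a^{2} + a\right) - 12 = \left(a + a^{2}\right) - 12 = -12 + a + a^{2}$)
$\left(x{\left(-1 \right)} + 36\right) \left(-75\right) = \left(\left(-12 - 1 + \left(-1\right)^{2}\right) + 36\right) \left(-75\right) = \left(\left(-12 - 1 + 1\right) + 36\right) \left(-75\right) = \left(-12 + 36\right) \left(-75\right) = 24 \left(-75\right) = -1800$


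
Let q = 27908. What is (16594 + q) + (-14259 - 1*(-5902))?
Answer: 36145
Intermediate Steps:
(16594 + q) + (-14259 - 1*(-5902)) = (16594 + 27908) + (-14259 - 1*(-5902)) = 44502 + (-14259 + 5902) = 44502 - 8357 = 36145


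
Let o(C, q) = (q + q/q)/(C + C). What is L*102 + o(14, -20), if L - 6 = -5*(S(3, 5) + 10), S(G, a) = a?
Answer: -197083/28 ≈ -7038.7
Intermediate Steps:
L = -69 (L = 6 - 5*(5 + 10) = 6 - 5*15 = 6 - 75 = -69)
o(C, q) = (1 + q)/(2*C) (o(C, q) = (q + 1)/((2*C)) = (1 + q)*(1/(2*C)) = (1 + q)/(2*C))
L*102 + o(14, -20) = -69*102 + (½)*(1 - 20)/14 = -7038 + (½)*(1/14)*(-19) = -7038 - 19/28 = -197083/28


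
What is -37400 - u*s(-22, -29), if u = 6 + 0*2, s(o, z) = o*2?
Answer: -37136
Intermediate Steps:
s(o, z) = 2*o
u = 6 (u = 6 + 0 = 6)
-37400 - u*s(-22, -29) = -37400 - 6*2*(-22) = -37400 - 6*(-44) = -37400 - 1*(-264) = -37400 + 264 = -37136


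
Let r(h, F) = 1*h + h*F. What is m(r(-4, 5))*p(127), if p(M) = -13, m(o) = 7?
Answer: -91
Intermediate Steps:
r(h, F) = h + F*h
m(r(-4, 5))*p(127) = 7*(-13) = -91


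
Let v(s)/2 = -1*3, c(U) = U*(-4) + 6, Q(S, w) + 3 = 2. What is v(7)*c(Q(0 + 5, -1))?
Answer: -60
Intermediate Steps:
Q(S, w) = -1 (Q(S, w) = -3 + 2 = -1)
c(U) = 6 - 4*U (c(U) = -4*U + 6 = 6 - 4*U)
v(s) = -6 (v(s) = 2*(-1*3) = 2*(-3) = -6)
v(7)*c(Q(0 + 5, -1)) = -6*(6 - 4*(-1)) = -6*(6 + 4) = -6*10 = -60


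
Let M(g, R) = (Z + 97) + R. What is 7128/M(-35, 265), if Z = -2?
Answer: 99/5 ≈ 19.800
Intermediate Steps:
M(g, R) = 95 + R (M(g, R) = (-2 + 97) + R = 95 + R)
7128/M(-35, 265) = 7128/(95 + 265) = 7128/360 = 7128*(1/360) = 99/5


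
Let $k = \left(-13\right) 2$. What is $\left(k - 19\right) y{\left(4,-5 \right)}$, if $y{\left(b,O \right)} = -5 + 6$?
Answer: $-45$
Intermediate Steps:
$y{\left(b,O \right)} = 1$
$k = -26$
$\left(k - 19\right) y{\left(4,-5 \right)} = \left(-26 - 19\right) 1 = \left(-45\right) 1 = -45$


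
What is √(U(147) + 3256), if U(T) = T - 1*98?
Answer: √3305 ≈ 57.489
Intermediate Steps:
U(T) = -98 + T (U(T) = T - 98 = -98 + T)
√(U(147) + 3256) = √((-98 + 147) + 3256) = √(49 + 3256) = √3305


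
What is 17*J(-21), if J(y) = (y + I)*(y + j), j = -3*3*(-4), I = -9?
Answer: -7650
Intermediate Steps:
j = 36 (j = -9*(-4) = 36)
J(y) = (-9 + y)*(36 + y) (J(y) = (y - 9)*(y + 36) = (-9 + y)*(36 + y))
17*J(-21) = 17*(-324 + (-21)² + 27*(-21)) = 17*(-324 + 441 - 567) = 17*(-450) = -7650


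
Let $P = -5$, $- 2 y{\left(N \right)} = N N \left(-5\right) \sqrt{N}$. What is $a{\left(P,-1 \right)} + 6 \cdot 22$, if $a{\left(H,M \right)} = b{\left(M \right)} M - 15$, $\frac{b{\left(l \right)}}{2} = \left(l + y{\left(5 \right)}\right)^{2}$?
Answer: $- \frac{77895}{2} + 250 \sqrt{5} \approx -38389.0$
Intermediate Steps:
$y{\left(N \right)} = \frac{5 N^{\frac{5}{2}}}{2}$ ($y{\left(N \right)} = - \frac{N N \left(-5\right) \sqrt{N}}{2} = - \frac{N^{2} \left(-5\right) \sqrt{N}}{2} = - \frac{- 5 N^{2} \sqrt{N}}{2} = - \frac{\left(-5\right) N^{\frac{5}{2}}}{2} = \frac{5 N^{\frac{5}{2}}}{2}$)
$b{\left(l \right)} = 2 \left(l + \frac{125 \sqrt{5}}{2}\right)^{2}$ ($b{\left(l \right)} = 2 \left(l + \frac{5 \cdot 5^{\frac{5}{2}}}{2}\right)^{2} = 2 \left(l + \frac{5 \cdot 25 \sqrt{5}}{2}\right)^{2} = 2 \left(l + \frac{125 \sqrt{5}}{2}\right)^{2}$)
$a{\left(H,M \right)} = -15 + \frac{M \left(2 M + 125 \sqrt{5}\right)^{2}}{2}$ ($a{\left(H,M \right)} = \frac{\left(2 M + 125 \sqrt{5}\right)^{2}}{2} M - 15 = \frac{M \left(2 M + 125 \sqrt{5}\right)^{2}}{2} - 15 = -15 + \frac{M \left(2 M + 125 \sqrt{5}\right)^{2}}{2}$)
$a{\left(P,-1 \right)} + 6 \cdot 22 = \left(-15 + \frac{1}{2} \left(-1\right) \left(2 \left(-1\right) + 125 \sqrt{5}\right)^{2}\right) + 6 \cdot 22 = \left(-15 + \frac{1}{2} \left(-1\right) \left(-2 + 125 \sqrt{5}\right)^{2}\right) + 132 = \left(-15 - \frac{\left(-2 + 125 \sqrt{5}\right)^{2}}{2}\right) + 132 = 117 - \frac{\left(-2 + 125 \sqrt{5}\right)^{2}}{2}$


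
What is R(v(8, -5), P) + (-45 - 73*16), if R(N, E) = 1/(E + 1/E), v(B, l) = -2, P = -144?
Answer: -25154125/20737 ≈ -1213.0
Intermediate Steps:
R(v(8, -5), P) + (-45 - 73*16) = -144/(1 + (-144)²) + (-45 - 73*16) = -144/(1 + 20736) + (-45 - 1168) = -144/20737 - 1213 = -25154125/20737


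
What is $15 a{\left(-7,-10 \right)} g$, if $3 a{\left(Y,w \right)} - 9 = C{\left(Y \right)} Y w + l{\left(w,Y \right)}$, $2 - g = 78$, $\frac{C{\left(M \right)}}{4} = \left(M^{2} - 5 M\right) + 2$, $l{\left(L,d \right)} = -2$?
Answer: $-9153060$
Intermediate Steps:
$C{\left(M \right)} = 8 - 20 M + 4 M^{2}$ ($C{\left(M \right)} = 4 \left(\left(M^{2} - 5 M\right) + 2\right) = 4 \left(2 + M^{2} - 5 M\right) = 8 - 20 M + 4 M^{2}$)
$g = -76$ ($g = 2 - 78 = -76$)
$a{\left(Y,w \right)} = \frac{7}{3} + \frac{Y w \left(8 - 20 Y + 4 Y^{2}\right)}{3}$ ($a{\left(Y,w \right)} = 3 + \frac{\left(8 - 20 Y + 4 Y^{2}\right) Y w - 2}{3} = 3 + \frac{Y \left(8 - 20 Y + 4 Y^{2}\right) w - 2}{3} = 3 + \frac{Y w \left(8 - 20 Y + 4 Y^{2}\right) - 2}{3} = 3 + \frac{-2 + Y w \left(8 - 20 Y + 4 Y^{2}\right)}{3} = 3 + \left(- \frac{2}{3} + \frac{Y w \left(8 - 20 Y + 4 Y^{2}\right)}{3}\right) = \frac{7}{3} + \frac{Y w \left(8 - 20 Y + 4 Y^{2}\right)}{3}$)
$15 a{\left(-7,-10 \right)} g = 15 \left(\frac{7}{3} + \frac{4}{3} \left(-7\right) \left(-10\right) \left(2 + \left(-7\right)^{2} - -35\right)\right) \left(-76\right) = 15 \left(\frac{7}{3} + \frac{4}{3} \left(-7\right) \left(-10\right) \left(2 + 49 + 35\right)\right) \left(-76\right) = 15 \left(\frac{7}{3} + \frac{4}{3} \left(-7\right) \left(-10\right) 86\right) \left(-76\right) = 15 \left(\frac{7}{3} + \frac{24080}{3}\right) \left(-76\right) = 15 \cdot 8029 \left(-76\right) = 120435 \left(-76\right) = -9153060$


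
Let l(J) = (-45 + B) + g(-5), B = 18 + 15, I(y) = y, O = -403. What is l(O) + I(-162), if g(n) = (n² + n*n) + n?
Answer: -129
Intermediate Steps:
B = 33
g(n) = n + 2*n² (g(n) = (n² + n²) + n = 2*n² + n = n + 2*n²)
l(J) = 33 (l(J) = (-45 + 33) - 5*(1 + 2*(-5)) = -12 - 5*(1 - 10) = -12 - 5*(-9) = -12 + 45 = 33)
l(O) + I(-162) = 33 - 162 = -129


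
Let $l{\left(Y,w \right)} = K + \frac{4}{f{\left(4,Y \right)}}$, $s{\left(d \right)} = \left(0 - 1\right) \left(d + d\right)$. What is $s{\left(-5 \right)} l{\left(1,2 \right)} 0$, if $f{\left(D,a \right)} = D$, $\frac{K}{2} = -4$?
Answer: $0$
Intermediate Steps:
$K = -8$ ($K = 2 \left(-4\right) = -8$)
$s{\left(d \right)} = - 2 d$
$l{\left(Y,w \right)} = -7$ ($l{\left(Y,w \right)} = -8 + \frac{4}{4} = -8 + 4 \cdot \frac{1}{4} = -8 + 1 = -7$)
$s{\left(-5 \right)} l{\left(1,2 \right)} 0 = \left(-2\right) \left(-5\right) \left(-7\right) 0 = 10 \left(-7\right) 0 = \left(-70\right) 0 = 0$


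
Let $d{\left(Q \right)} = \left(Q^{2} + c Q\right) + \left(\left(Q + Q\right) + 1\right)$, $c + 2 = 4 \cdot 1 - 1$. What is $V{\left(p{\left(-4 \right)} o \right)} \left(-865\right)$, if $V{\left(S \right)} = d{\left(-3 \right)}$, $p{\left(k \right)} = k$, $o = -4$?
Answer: $-865$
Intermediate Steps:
$c = 1$ ($c = -2 + \left(4 \cdot 1 - 1\right) = -2 + \left(4 - 1\right) = -2 + 3 = 1$)
$d{\left(Q \right)} = 1 + Q^{2} + 3 Q$ ($d{\left(Q \right)} = \left(Q^{2} + 1 Q\right) + \left(\left(Q + Q\right) + 1\right) = \left(Q^{2} + Q\right) + \left(2 Q + 1\right) = \left(Q + Q^{2}\right) + \left(1 + 2 Q\right) = 1 + Q^{2} + 3 Q$)
$V{\left(S \right)} = 1$ ($V{\left(S \right)} = 1 + \left(-3\right)^{2} + 3 \left(-3\right) = 1 + 9 - 9 = 1$)
$V{\left(p{\left(-4 \right)} o \right)} \left(-865\right) = 1 \left(-865\right) = -865$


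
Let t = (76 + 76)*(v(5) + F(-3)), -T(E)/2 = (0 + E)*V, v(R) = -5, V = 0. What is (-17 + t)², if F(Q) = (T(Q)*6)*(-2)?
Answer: 603729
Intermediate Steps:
T(E) = 0 (T(E) = -2*(0 + E)*0 = -2*E*0 = -2*0 = 0)
F(Q) = 0 (F(Q) = (0*6)*(-2) = 0*(-2) = 0)
t = -760 (t = (76 + 76)*(-5 + 0) = 152*(-5) = -760)
(-17 + t)² = (-17 - 760)² = (-777)² = 603729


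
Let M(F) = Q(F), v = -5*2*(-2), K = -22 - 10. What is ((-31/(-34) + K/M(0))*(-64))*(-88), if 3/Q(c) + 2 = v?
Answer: -18295552/17 ≈ -1.0762e+6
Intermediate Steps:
K = -32
v = 20 (v = -10*(-2) = 20)
Q(c) = ⅙ (Q(c) = 3/(-2 + 20) = 3/18 = 3*(1/18) = ⅙)
M(F) = ⅙
((-31/(-34) + K/M(0))*(-64))*(-88) = ((-31/(-34) - 32/⅙)*(-64))*(-88) = ((-31*(-1/34) - 32*6)*(-64))*(-88) = ((31/34 - 192)*(-64))*(-88) = -6497/34*(-64)*(-88) = (207904/17)*(-88) = -18295552/17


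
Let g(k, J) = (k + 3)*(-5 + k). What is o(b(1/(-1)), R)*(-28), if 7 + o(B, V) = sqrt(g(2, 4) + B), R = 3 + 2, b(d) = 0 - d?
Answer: 196 - 28*I*sqrt(14) ≈ 196.0 - 104.77*I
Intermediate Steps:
b(d) = -d
g(k, J) = (-5 + k)*(3 + k) (g(k, J) = (3 + k)*(-5 + k) = (-5 + k)*(3 + k))
R = 5
o(B, V) = -7 + sqrt(-15 + B) (o(B, V) = -7 + sqrt((-15 + 2**2 - 2*2) + B) = -7 + sqrt((-15 + 4 - 4) + B) = -7 + sqrt(-15 + B))
o(b(1/(-1)), R)*(-28) = (-7 + sqrt(-15 - 1/(-1)))*(-28) = (-7 + sqrt(-15 - 1*(-1)))*(-28) = (-7 + sqrt(-15 + 1))*(-28) = (-7 + sqrt(-14))*(-28) = (-7 + I*sqrt(14))*(-28) = 196 - 28*I*sqrt(14)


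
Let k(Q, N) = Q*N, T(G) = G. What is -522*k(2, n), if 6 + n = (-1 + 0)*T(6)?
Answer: 12528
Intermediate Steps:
n = -12 (n = -6 + (-1 + 0)*6 = -6 - 1*6 = -6 - 6 = -12)
k(Q, N) = N*Q
-522*k(2, n) = -(-6264)*2 = -522*(-24) = 12528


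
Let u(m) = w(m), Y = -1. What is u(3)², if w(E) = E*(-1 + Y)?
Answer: 36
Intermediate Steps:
w(E) = -2*E (w(E) = E*(-1 - 1) = E*(-2) = -2*E)
u(m) = -2*m
u(3)² = (-2*3)² = (-6)² = 36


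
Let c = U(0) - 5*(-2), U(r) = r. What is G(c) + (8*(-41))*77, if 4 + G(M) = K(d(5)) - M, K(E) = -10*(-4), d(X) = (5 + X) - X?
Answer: -25230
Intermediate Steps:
d(X) = 5
K(E) = 40
c = 10 (c = 0 - 5*(-2) = 0 + 10 = 10)
G(M) = 36 - M (G(M) = -4 + (40 - M) = 36 - M)
G(c) + (8*(-41))*77 = (36 - 1*10) + (8*(-41))*77 = (36 - 10) - 328*77 = 26 - 25256 = -25230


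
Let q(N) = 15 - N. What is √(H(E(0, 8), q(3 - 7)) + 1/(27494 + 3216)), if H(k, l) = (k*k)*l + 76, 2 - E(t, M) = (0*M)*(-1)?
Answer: √143351853910/30710 ≈ 12.329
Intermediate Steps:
E(t, M) = 2 (E(t, M) = 2 - 0*M*(-1) = 2 - 0*(-1) = 2 - 1*0 = 2 + 0 = 2)
H(k, l) = 76 + l*k² (H(k, l) = k²*l + 76 = l*k² + 76 = 76 + l*k²)
√(H(E(0, 8), q(3 - 7)) + 1/(27494 + 3216)) = √((76 + (15 - (3 - 7))*2²) + 1/(27494 + 3216)) = √((76 + (15 - 1*(-4))*4) + 1/30710) = √((76 + (15 + 4)*4) + 1/30710) = √((76 + 19*4) + 1/30710) = √((76 + 76) + 1/30710) = √(152 + 1/30710) = √(4667921/30710) = √143351853910/30710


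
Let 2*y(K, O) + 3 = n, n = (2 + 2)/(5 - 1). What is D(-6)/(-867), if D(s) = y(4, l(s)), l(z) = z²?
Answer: 1/867 ≈ 0.0011534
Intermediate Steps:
n = 1 (n = 4/4 = 4*(¼) = 1)
y(K, O) = -1 (y(K, O) = -3/2 + (½)*1 = -3/2 + ½ = -1)
D(s) = -1
D(-6)/(-867) = -1/(-867) = -1*(-1/867) = 1/867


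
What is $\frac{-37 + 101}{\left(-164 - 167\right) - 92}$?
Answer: $- \frac{64}{423} \approx -0.1513$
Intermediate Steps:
$\frac{-37 + 101}{\left(-164 - 167\right) - 92} = \frac{64}{-331 - 92} = \frac{64}{-423} = 64 \left(- \frac{1}{423}\right) = - \frac{64}{423}$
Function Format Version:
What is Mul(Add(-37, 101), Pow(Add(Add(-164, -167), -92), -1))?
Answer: Rational(-64, 423) ≈ -0.15130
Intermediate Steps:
Mul(Add(-37, 101), Pow(Add(Add(-164, -167), -92), -1)) = Mul(64, Pow(Add(-331, -92), -1)) = Mul(64, Pow(-423, -1)) = Mul(64, Rational(-1, 423)) = Rational(-64, 423)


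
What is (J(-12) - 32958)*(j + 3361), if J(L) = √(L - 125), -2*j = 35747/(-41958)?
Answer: -516483761513/4662 + 282077423*I*√137/83916 ≈ -1.1079e+8 + 39345.0*I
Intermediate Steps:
j = 35747/83916 (j = -35747/(2*(-41958)) = -35747*(-1)/(2*41958) = -½*(-35747/41958) = 35747/83916 ≈ 0.42599)
J(L) = √(-125 + L)
(J(-12) - 32958)*(j + 3361) = (√(-125 - 12) - 32958)*(35747/83916 + 3361) = (√(-137) - 32958)*(282077423/83916) = (I*√137 - 32958)*(282077423/83916) = (-32958 + I*√137)*(282077423/83916) = -516483761513/4662 + 282077423*I*√137/83916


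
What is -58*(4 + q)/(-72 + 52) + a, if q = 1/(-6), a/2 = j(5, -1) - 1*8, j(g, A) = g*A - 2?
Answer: -1133/60 ≈ -18.883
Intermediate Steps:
j(g, A) = -2 + A*g (j(g, A) = A*g - 2 = -2 + A*g)
a = -30 (a = 2*((-2 - 1*5) - 1*8) = 2*((-2 - 5) - 8) = 2*(-7 - 8) = 2*(-15) = -30)
q = -⅙ ≈ -0.16667
-58*(4 + q)/(-72 + 52) + a = -58*(4 - ⅙)/(-72 + 52) - 30 = -667/(3*(-20)) - 30 = -667*(-1)/(3*20) - 30 = -58*(-23/120) - 30 = 667/60 - 30 = -1133/60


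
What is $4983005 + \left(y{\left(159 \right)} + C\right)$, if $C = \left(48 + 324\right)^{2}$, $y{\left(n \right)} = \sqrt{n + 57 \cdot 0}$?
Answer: $5121389 + \sqrt{159} \approx 5.1214 \cdot 10^{6}$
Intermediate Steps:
$y{\left(n \right)} = \sqrt{n}$ ($y{\left(n \right)} = \sqrt{n + 0} = \sqrt{n}$)
$C = 138384$ ($C = 372^{2} = 138384$)
$4983005 + \left(y{\left(159 \right)} + C\right) = 4983005 + \left(\sqrt{159} + 138384\right) = 4983005 + \left(138384 + \sqrt{159}\right) = 5121389 + \sqrt{159}$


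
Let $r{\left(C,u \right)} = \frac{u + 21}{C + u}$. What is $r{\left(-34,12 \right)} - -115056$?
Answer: $\frac{230109}{2} \approx 1.1505 \cdot 10^{5}$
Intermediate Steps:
$r{\left(C,u \right)} = \frac{21 + u}{C + u}$
$r{\left(-34,12 \right)} - -115056 = \frac{21 + 12}{-34 + 12} - -115056 = \frac{1}{-22} \cdot 33 + 115056 = \left(- \frac{1}{22}\right) 33 + 115056 = - \frac{3}{2} + 115056 = \frac{230109}{2}$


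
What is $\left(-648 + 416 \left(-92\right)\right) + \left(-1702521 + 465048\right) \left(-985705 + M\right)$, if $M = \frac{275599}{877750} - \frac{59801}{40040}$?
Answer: $\frac{612420985876628154181}{502073000} \approx 1.2198 \cdot 10^{12}$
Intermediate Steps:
$M = - \frac{592219197}{502073000}$ ($M = 275599 \cdot \frac{1}{877750} - \frac{8543}{5720} = \frac{275599}{877750} - \frac{8543}{5720} = - \frac{592219197}{502073000} \approx -1.1795$)
$\left(-648 + 416 \left(-92\right)\right) + \left(-1702521 + 465048\right) \left(-985705 + M\right) = \left(-648 + 416 \left(-92\right)\right) + \left(-1702521 + 465048\right) \left(-985705 - \frac{592219197}{502073000}\right) = \left(-648 - 38272\right) - - \frac{612421005417309314181}{502073000} = -38920 + \frac{612421005417309314181}{502073000} = \frac{612420985876628154181}{502073000}$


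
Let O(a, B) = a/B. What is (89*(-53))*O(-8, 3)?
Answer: 37736/3 ≈ 12579.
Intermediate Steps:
(89*(-53))*O(-8, 3) = (89*(-53))*(-8/3) = -(-37736)/3 = -4717*(-8/3) = 37736/3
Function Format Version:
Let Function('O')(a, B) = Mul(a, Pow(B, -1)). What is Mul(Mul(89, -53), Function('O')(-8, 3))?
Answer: Rational(37736, 3) ≈ 12579.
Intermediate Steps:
Mul(Mul(89, -53), Function('O')(-8, 3)) = Mul(Mul(89, -53), Mul(-8, Pow(3, -1))) = Mul(-4717, Mul(-8, Rational(1, 3))) = Mul(-4717, Rational(-8, 3)) = Rational(37736, 3)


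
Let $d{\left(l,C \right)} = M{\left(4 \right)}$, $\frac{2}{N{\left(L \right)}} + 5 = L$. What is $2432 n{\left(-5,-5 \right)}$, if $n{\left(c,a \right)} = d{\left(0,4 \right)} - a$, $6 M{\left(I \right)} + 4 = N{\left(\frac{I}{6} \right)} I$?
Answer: $\frac{381824}{39} \approx 9790.4$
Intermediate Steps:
$N{\left(L \right)} = \frac{2}{-5 + L}$
$M{\left(I \right)} = - \frac{2}{3} + \frac{I}{3 \left(-5 + \frac{I}{6}\right)}$ ($M{\left(I \right)} = - \frac{2}{3} + \frac{\frac{2}{-5 + \frac{I}{6}} I}{6} = - \frac{2}{3} + \frac{2 I \frac{1}{-5 + \frac{I}{6}}}{6} = - \frac{2}{3} + \frac{I}{3 \left(-5 + \frac{I}{6}\right)}$)
$d{\left(l,C \right)} = - \frac{38}{39}$ ($d{\left(l,C \right)} = \frac{4 \left(15 + 4\right)}{3 \left(-30 + 4\right)} = \frac{4}{3} \frac{1}{-26} \cdot 19 = \frac{4}{3} \left(- \frac{1}{26}\right) 19 = - \frac{38}{39}$)
$n{\left(c,a \right)} = - \frac{38}{39} - a$
$2432 n{\left(-5,-5 \right)} = 2432 \left(- \frac{38}{39} - -5\right) = 2432 \left(- \frac{38}{39} + 5\right) = 2432 \cdot \frac{157}{39} = \frac{381824}{39}$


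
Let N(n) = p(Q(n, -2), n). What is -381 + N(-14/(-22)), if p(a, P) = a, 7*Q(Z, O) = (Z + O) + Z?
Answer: -29345/77 ≈ -381.10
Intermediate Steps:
Q(Z, O) = O/7 + 2*Z/7 (Q(Z, O) = ((Z + O) + Z)/7 = ((O + Z) + Z)/7 = (O + 2*Z)/7 = O/7 + 2*Z/7)
N(n) = -2/7 + 2*n/7 (N(n) = (⅐)*(-2) + 2*n/7 = -2/7 + 2*n/7)
-381 + N(-14/(-22)) = -381 + (-2/7 + 2*(-14/(-22))/7) = -381 + (-2/7 + 2*(-14*(-1/22))/7) = -381 + (-2/7 + (2/7)*(7/11)) = -381 + (-2/7 + 2/11) = -381 - 8/77 = -29345/77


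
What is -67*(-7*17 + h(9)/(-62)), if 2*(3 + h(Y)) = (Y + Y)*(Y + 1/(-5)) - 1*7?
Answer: 4991969/620 ≈ 8051.6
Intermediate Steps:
h(Y) = -13/2 + Y*(-⅕ + Y) (h(Y) = -3 + ((Y + Y)*(Y + 1/(-5)) - 1*7)/2 = -3 + ((2*Y)*(Y - ⅕) - 7)/2 = -3 + ((2*Y)*(-⅕ + Y) - 7)/2 = -3 + (2*Y*(-⅕ + Y) - 7)/2 = -3 + (-7 + 2*Y*(-⅕ + Y))/2 = -3 + (-7/2 + Y*(-⅕ + Y)) = -13/2 + Y*(-⅕ + Y))
-67*(-7*17 + h(9)/(-62)) = -67*(-7*17 + (-13/2 + 9² - ⅕*9)/(-62)) = -67*(-119 + (-13/2 + 81 - 9/5)*(-1/62)) = -67*(-119 + (727/10)*(-1/62)) = -67*(-119 - 727/620) = -67*(-74507/620) = 4991969/620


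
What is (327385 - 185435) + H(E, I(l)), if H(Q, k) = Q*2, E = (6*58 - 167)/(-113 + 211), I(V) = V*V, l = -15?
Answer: 6955731/49 ≈ 1.4195e+5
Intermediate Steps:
I(V) = V²
E = 181/98 (E = (348 - 167)/98 = 181*(1/98) = 181/98 ≈ 1.8469)
H(Q, k) = 2*Q
(327385 - 185435) + H(E, I(l)) = (327385 - 185435) + 2*(181/98) = 141950 + 181/49 = 6955731/49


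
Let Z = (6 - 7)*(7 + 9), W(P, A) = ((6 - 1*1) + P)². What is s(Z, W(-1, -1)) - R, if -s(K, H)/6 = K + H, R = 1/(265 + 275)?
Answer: -1/540 ≈ -0.0018519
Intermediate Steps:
W(P, A) = (5 + P)² (W(P, A) = ((6 - 1) + P)² = (5 + P)²)
R = 1/540 ≈ 0.0018519
Z = -16 (Z = -1*16 = -16)
s(K, H) = -6*H - 6*K (s(K, H) = -6*(K + H) = -6*(H + K) = -6*H - 6*K)
s(Z, W(-1, -1)) - R = (-6*(5 - 1)² - 6*(-16)) - 1*1/540 = (-6*4² + 96) - 1/540 = (-6*16 + 96) - 1/540 = (-96 + 96) - 1/540 = 0 - 1/540 = -1/540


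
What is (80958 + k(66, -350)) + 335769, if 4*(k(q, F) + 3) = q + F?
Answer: 416653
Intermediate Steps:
k(q, F) = -3 + F/4 + q/4 (k(q, F) = -3 + (q + F)/4 = -3 + (F + q)/4 = -3 + (F/4 + q/4) = -3 + F/4 + q/4)
(80958 + k(66, -350)) + 335769 = (80958 + (-3 + (¼)*(-350) + (¼)*66)) + 335769 = (80958 + (-3 - 175/2 + 33/2)) + 335769 = (80958 - 74) + 335769 = 80884 + 335769 = 416653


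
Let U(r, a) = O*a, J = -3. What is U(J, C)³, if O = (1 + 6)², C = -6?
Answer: -25412184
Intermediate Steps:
O = 49 (O = 7² = 49)
U(r, a) = 49*a
U(J, C)³ = (49*(-6))³ = (-294)³ = -25412184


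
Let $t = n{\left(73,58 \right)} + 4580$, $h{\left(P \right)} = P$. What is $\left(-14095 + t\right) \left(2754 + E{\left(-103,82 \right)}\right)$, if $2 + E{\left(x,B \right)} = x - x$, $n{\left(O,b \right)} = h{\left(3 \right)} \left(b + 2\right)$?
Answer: $-25689920$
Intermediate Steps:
$n{\left(O,b \right)} = 6 + 3 b$ ($n{\left(O,b \right)} = 3 \left(b + 2\right) = 3 \left(2 + b\right) = 6 + 3 b$)
$E{\left(x,B \right)} = -2$ ($E{\left(x,B \right)} = -2 + \left(x - x\right) = -2 + 0 = -2$)
$t = 4760$ ($t = \left(6 + 3 \cdot 58\right) + 4580 = \left(6 + 174\right) + 4580 = 180 + 4580 = 4760$)
$\left(-14095 + t\right) \left(2754 + E{\left(-103,82 \right)}\right) = \left(-14095 + 4760\right) \left(2754 - 2\right) = \left(-9335\right) 2752 = -25689920$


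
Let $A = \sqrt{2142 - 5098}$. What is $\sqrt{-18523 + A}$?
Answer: $\sqrt{-18523 + 2 i \sqrt{739}} \approx 0.2 + 136.1 i$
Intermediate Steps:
$A = 2 i \sqrt{739}$ ($A = \sqrt{-2956} = 2 i \sqrt{739} \approx 54.369 i$)
$\sqrt{-18523 + A} = \sqrt{-18523 + 2 i \sqrt{739}}$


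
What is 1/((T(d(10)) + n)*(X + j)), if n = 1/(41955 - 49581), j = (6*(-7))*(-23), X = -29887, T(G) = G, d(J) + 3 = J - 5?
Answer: -7626/441074171 ≈ -1.7290e-5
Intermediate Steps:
d(J) = -8 + J (d(J) = -3 + (J - 5) = -3 + (-5 + J) = -8 + J)
j = 966 (j = -42*(-23) = 966)
n = -1/7626 (n = 1/(-7626) = -1/7626 ≈ -0.00013113)
1/((T(d(10)) + n)*(X + j)) = 1/(((-8 + 10) - 1/7626)*(-29887 + 966)) = 1/((2 - 1/7626)*(-28921)) = 1/((15251/7626)*(-28921)) = 1/(-441074171/7626) = -7626/441074171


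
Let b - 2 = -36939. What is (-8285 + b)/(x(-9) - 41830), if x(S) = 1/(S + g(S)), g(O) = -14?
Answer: 346702/320697 ≈ 1.0811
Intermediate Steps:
b = -36937 (b = 2 - 36939 = -36937)
x(S) = 1/(-14 + S) (x(S) = 1/(S - 14) = 1/(-14 + S))
(-8285 + b)/(x(-9) - 41830) = (-8285 - 36937)/(1/(-14 - 9) - 41830) = -45222/(1/(-23) - 41830) = -45222/(-1/23 - 41830) = -45222/(-962091/23) = -45222*(-23/962091) = 346702/320697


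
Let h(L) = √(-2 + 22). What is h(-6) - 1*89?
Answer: -89 + 2*√5 ≈ -84.528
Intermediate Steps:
h(L) = 2*√5 (h(L) = √20 = 2*√5)
h(-6) - 1*89 = 2*√5 - 1*89 = 2*√5 - 89 = -89 + 2*√5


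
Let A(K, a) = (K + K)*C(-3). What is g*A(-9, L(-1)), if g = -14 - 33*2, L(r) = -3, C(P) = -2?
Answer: -2880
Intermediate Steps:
A(K, a) = -4*K (A(K, a) = (K + K)*(-2) = (2*K)*(-2) = -4*K)
g = -80 (g = -14 - 66 = -80)
g*A(-9, L(-1)) = -(-320)*(-9) = -80*36 = -2880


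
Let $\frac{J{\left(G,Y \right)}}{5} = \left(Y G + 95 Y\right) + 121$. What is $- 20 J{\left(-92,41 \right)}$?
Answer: $-24400$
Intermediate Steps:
$J{\left(G,Y \right)} = 605 + 475 Y + 5 G Y$ ($J{\left(G,Y \right)} = 5 \left(\left(Y G + 95 Y\right) + 121\right) = 5 \left(\left(G Y + 95 Y\right) + 121\right) = 5 \left(\left(95 Y + G Y\right) + 121\right) = 5 \left(121 + 95 Y + G Y\right) = 605 + 475 Y + 5 G Y$)
$- 20 J{\left(-92,41 \right)} = - 20 \left(605 + 475 \cdot 41 + 5 \left(-92\right) 41\right) = - 20 \left(605 + 19475 - 18860\right) = \left(-20\right) 1220 = -24400$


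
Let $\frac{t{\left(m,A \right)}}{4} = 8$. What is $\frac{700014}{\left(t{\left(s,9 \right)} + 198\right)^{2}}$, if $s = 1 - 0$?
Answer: $\frac{350007}{26450} \approx 13.233$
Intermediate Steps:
$s = 1$ ($s = 1 + 0 = 1$)
$t{\left(m,A \right)} = 32$ ($t{\left(m,A \right)} = 4 \cdot 8 = 32$)
$\frac{700014}{\left(t{\left(s,9 \right)} + 198\right)^{2}} = \frac{700014}{\left(32 + 198\right)^{2}} = \frac{700014}{230^{2}} = \frac{700014}{52900} = 700014 \cdot \frac{1}{52900} = \frac{350007}{26450}$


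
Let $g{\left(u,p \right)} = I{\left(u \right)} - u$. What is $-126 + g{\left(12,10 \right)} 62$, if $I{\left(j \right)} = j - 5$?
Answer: $-436$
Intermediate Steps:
$I{\left(j \right)} = -5 + j$ ($I{\left(j \right)} = j - 5 = -5 + j$)
$g{\left(u,p \right)} = -5$ ($g{\left(u,p \right)} = \left(-5 + u\right) - u = -5$)
$-126 + g{\left(12,10 \right)} 62 = -126 - 310 = -436$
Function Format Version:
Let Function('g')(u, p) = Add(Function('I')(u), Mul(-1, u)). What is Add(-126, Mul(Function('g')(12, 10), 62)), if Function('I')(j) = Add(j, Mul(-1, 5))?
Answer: -436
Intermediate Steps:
Function('I')(j) = Add(-5, j) (Function('I')(j) = Add(j, -5) = Add(-5, j))
Function('g')(u, p) = -5 (Function('g')(u, p) = Add(Add(-5, u), Mul(-1, u)) = -5)
Add(-126, Mul(Function('g')(12, 10), 62)) = Add(-126, Mul(-5, 62)) = Add(-126, -310) = -436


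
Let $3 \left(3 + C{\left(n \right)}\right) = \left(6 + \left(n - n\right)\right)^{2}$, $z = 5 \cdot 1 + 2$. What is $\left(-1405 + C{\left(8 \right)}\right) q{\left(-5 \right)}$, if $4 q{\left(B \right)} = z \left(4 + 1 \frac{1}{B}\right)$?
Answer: $- \frac{46417}{5} \approx -9283.4$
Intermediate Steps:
$z = 7$ ($z = 5 + 2 = 7$)
$C{\left(n \right)} = 9$ ($C{\left(n \right)} = -3 + \frac{\left(6 + \left(n - n\right)\right)^{2}}{3} = -3 + \frac{\left(6 + 0\right)^{2}}{3} = -3 + \frac{6^{2}}{3} = -3 + \frac{1}{3} \cdot 36 = -3 + 12 = 9$)
$q{\left(B \right)} = 7 + \frac{7}{4 B}$ ($q{\left(B \right)} = \frac{7 \left(4 + 1 \frac{1}{B}\right)}{4} = \frac{7 \left(4 + \frac{1}{B}\right)}{4} = \frac{28 + \frac{7}{B}}{4} = 7 + \frac{7}{4 B}$)
$\left(-1405 + C{\left(8 \right)}\right) q{\left(-5 \right)} = \left(-1405 + 9\right) \left(7 + \frac{7}{4 \left(-5\right)}\right) = - 1396 \left(7 + \frac{7}{4} \left(- \frac{1}{5}\right)\right) = - 1396 \left(7 - \frac{7}{20}\right) = \left(-1396\right) \frac{133}{20} = - \frac{46417}{5}$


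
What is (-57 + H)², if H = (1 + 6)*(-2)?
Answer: 5041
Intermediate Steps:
H = -14 (H = 7*(-2) = -14)
(-57 + H)² = (-57 - 14)² = (-71)² = 5041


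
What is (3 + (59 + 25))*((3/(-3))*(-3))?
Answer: 261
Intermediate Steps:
(3 + (59 + 25))*((3/(-3))*(-3)) = (3 + 84)*((3*(-1/3))*(-3)) = 87*(-1*(-3)) = 87*3 = 261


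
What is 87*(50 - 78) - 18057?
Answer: -20493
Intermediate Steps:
87*(50 - 78) - 18057 = 87*(-28) - 18057 = -2436 - 18057 = -20493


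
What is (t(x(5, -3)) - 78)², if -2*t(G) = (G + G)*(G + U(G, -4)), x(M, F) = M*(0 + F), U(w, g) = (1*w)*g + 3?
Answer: 412164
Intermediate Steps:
U(w, g) = 3 + g*w (U(w, g) = w*g + 3 = g*w + 3 = 3 + g*w)
x(M, F) = F*M (x(M, F) = M*F = F*M)
t(G) = -G*(3 - 3*G) (t(G) = -(G + G)*(G + (3 - 4*G))/2 = -2*G*(3 - 3*G)/2 = -G*(3 - 3*G))
(t(x(5, -3)) - 78)² = (3*(-3*5)*(-1 - 3*5) - 78)² = (3*(-15)*(-1 - 15) - 78)² = (3*(-15)*(-16) - 78)² = (720 - 78)² = 642² = 412164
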